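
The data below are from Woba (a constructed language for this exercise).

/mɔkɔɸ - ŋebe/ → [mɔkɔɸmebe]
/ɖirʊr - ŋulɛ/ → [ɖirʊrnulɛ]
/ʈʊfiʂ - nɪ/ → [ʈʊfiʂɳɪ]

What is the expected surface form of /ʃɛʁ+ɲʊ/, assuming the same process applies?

The data show progressive place assimilation: /ŋ/ → [m] after /ɸ/; /ŋ/ → [n] after /r/; /n/ → [ɳ] after /ʂ/. In each pair only place changes, matching the preceding consonant, while manner and voice stay constant.
The rule targets /ɲ/ (voiced palatal nasal), which sits after the trigger /ʁ/ (uvular).
A voiced uvular nasal is [ɴ], so the surface segment is [ɴ].

[ʃɛʁɴʊ]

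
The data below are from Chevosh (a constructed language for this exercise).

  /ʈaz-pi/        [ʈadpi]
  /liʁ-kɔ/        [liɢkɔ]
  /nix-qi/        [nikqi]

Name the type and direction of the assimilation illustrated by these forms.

Underlying /z/ is realised as [d] next to /p/; /p/ itself does not change.
/z/ is a fricative while /p/ is a stop; the output [d] is a stop, matching the trigger — so the feature that spreads is manner.
Place and voice are unchanged, so the assimilation is partial, not total.
Checking the remaining alternations: /ʁ/ → [ɢ] before /k/ (fricative → stop, matching a stop); /x/ → [k] before /q/ (fricative → stop, matching a stop) — only manner changes, and always toward the following segment.
Since the segment that changes precedes the conditioning segment, the assimilation is regressive.

regressive manner assimilation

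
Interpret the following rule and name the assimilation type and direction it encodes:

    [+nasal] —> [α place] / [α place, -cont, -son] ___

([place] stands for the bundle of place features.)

The rule copies the place features (abbreviated [place]) from the environment onto the target, so the assimilating feature is place.
The conditioning segment sits to the left of the focus bar, meaning the trigger precedes the segment that changes — progressive assimilation.

progressive place assimilation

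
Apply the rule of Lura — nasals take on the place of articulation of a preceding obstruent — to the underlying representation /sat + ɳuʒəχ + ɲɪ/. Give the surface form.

/ɳ/ is a voiced retroflex nasal. The preceding trigger /t/ is alveolar, so /ɳ/ must become alveolar as well.
A voiced alveolar nasal is [n], so the surface segment is [n].
The same rule applies at the second boundary: /ɲ/ → [ɴ] next to /χ/.

[satnuʒəχɴɪ]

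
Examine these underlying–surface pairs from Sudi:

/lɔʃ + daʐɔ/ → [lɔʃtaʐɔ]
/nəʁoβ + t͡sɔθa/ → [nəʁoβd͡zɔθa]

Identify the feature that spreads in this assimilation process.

voicing

The segment that alternates is /d/, which surfaces as [t] when adjacent to /ʃ/.
/d/ is voiced while /ʃ/ is voiceless; the output [t] is voiceless, matching the trigger — so the feature that spreads is voicing.
Checking the remaining alternation: /t͡s/ → [d͡z] after /β/ (voiceless → voiced, matching voiced) — only voicing changes, and always toward the preceding segment.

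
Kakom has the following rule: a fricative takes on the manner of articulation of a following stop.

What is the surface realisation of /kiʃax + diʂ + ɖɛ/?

/x/ is a voiceless velar fricative. The following trigger /d/ is a stop, so /x/ must become a stop as well.
The voiceless velar stop is [k], so /x/ → [k].
At the second juncture, /ʂ/ likewise becomes [ʈ] adjacent to /ɖ/.

[kiʃakdiʈɖɛ]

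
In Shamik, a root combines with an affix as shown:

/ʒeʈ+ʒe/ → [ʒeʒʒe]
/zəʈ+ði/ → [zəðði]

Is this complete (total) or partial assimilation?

The segment that alternates is /ʈ/, which surfaces as [ʒ] when adjacent to /ʒ/.
The output [ʒ] is identical to the trigger /ʒ/ — every feature (place, manner, voicing) has been copied — so this is total assimilation.
The remaining alternation confirms this: /ʈ/ → [ð] before /ð/ — in each case the output is a copy of the following consonant.

total assimilation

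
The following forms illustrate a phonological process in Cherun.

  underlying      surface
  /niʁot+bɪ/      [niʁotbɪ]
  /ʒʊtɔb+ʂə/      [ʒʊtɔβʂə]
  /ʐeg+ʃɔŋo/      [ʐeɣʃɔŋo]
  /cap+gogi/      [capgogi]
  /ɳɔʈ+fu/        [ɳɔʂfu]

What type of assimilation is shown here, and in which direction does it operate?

regressive manner assimilation

Comparing underlying and surface forms, /b/ → [β] is the alternation; the neighbouring /ʂ/ is constant.
/b/ is a stop while /ʂ/ is a fricative; the output [β] is a fricative, matching the trigger — so the feature that spreads is manner.
Place and voice are unchanged, so the assimilation is partial, not total.
The other alternating forms pattern the same way: /g/ → [ɣ] before /ʃ/ (stop → fricative, matching a fricative); /ʈ/ → [ʂ] before /f/ (stop → fricative, matching a fricative) — only manner changes, and always toward the following segment.
Nothing changes in [niʁotbɪ], [capgogi]: there the adjacent consonants already agree in manner (/t/ and /b/ are both stops; /p/ and /g/ are both stops), so these forms are consistent with the same rule.
Since the segment that changes precedes the conditioning segment, the assimilation is regressive.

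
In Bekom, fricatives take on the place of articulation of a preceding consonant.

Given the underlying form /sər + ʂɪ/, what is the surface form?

[sərsɪ]

The rule targets /ʂ/ (voiceless retroflex fricative), which sits after the trigger /r/ (alveolar).
The voiceless alveolar fricative is [s], so /ʂ/ → [s].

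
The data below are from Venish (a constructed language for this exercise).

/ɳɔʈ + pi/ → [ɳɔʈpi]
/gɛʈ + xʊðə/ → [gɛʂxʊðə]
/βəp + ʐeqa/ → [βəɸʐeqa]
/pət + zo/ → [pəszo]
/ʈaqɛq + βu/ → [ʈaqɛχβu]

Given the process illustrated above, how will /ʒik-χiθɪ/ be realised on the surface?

The data show regressive manner assimilation: /ʈ/ → [ʂ] before /x/; /p/ → [ɸ] before /ʐ/; /t/ → [s] before /z/; /q/ → [χ] before /β/. In each pair only manner changes, matching the following consonant, while place and voice stay constant.
Nothing changes in [ɳɔʈpi]: there the adjacent consonants already agree in manner (/ʈ/ and /p/ are both stops), so this form is consistent with the same rule.
The rule targets /k/ (voiceless velar stop), which sits before the trigger /χ/ (fricative).
A voiceless velar fricative is [x], so the surface segment is [x].

[ʒixχiθɪ]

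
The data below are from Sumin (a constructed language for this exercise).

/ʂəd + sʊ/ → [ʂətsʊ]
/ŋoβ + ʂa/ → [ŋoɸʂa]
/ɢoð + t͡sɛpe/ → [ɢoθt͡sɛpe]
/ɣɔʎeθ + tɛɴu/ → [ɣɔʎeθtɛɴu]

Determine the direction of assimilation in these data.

regressive

The segment that alternates is /d/, which surfaces as [t] when adjacent to /s/.
/d/ is voiced while /s/ is voiceless; the output [t] is voiceless, matching the trigger — so the feature that spreads is voicing.
The same holds elsewhere in the data: /β/ → [ɸ] before /ʂ/ (voiced → voiceless, matching voiceless); /ð/ → [θ] before /t͡s/ (voiced → voiceless, matching voiceless) — only voicing changes, and always toward the following segment.
Nothing changes in [ɣɔʎeθtɛɴu]: there the adjacent consonants already agree in voicing (/θ/ and /t/ are both voiceless), so this form is consistent with the same rule.
Since the segment that changes precedes the conditioning segment, the assimilation is regressive.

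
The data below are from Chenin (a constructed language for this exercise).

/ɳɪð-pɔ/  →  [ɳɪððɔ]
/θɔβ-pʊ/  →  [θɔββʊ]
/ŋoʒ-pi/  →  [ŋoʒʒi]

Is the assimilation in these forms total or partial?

total assimilation

Comparing underlying and surface forms, /p/ → [ð] is the alternation; the neighbouring /ð/ is constant.
The output [ð] is identical to the trigger /ð/ — every feature (place, manner, voicing) has been copied — so this is total assimilation.
The other forms behave the same way: /p/ → [β] after /β/; /p/ → [ʒ] after /ʒ/ — in each case the output is a copy of the preceding consonant.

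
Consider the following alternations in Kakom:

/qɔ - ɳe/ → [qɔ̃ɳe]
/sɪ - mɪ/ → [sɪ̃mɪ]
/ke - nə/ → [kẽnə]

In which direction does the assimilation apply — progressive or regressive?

The vowel /ɔ/ surfaces as nasalised [ɔ̃] next to the following nasal /ɳ/ — it has acquired the [+nasal] feature of its neighbour.
The other forms show the same pattern: /ɪ/ → [ɪ̃] before /m/; /e/ → [ẽ] before /n/ — each time a vowel is nasalised next to a following nasal.
Because the conditioning nasal is to the right of the vowel that changes, the process is regressive (anticipatory).

regressive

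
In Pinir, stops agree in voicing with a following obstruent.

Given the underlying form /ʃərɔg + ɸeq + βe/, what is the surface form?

/g/ is a voiced velar stop. The following trigger /ɸ/ is voiceless, so /g/ must become voiceless as well.
The voiceless velar stop is [k], so /g/ → [k].
At the second juncture, /q/ likewise becomes [ɢ] adjacent to /β/.

[ʃərɔkɸeɢβe]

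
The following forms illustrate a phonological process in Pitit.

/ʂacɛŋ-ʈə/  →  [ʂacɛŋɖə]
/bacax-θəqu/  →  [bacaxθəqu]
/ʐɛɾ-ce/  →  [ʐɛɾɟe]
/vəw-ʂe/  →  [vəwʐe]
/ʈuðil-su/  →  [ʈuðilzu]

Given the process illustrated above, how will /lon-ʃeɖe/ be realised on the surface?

The data show progressive voicing assimilation: /ʈ/ → [ɖ] after /ŋ/; /c/ → [ɟ] after /ɾ/; /ʂ/ → [ʐ] after /w/; /s/ → [z] after /l/. In each pair only voicing changes, matching the preceding consonant, while place and manner stay constant.
Nothing changes in [bacaxθəqu]: there the adjacent consonants already agree in voicing (/θ/ and /x/ are both voiceless), so this form is consistent with the same rule.
The rule targets /ʃ/ (voiceless postalveolar fricative), which sits after the trigger /n/ (voiced).
Changing only its voicing to voiced gives [ʒ] — the voiced postalveolar fricative.

[lonʒeɖe]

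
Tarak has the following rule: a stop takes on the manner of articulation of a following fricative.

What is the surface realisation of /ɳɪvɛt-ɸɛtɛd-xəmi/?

The rule targets /t/ (voiceless alveolar stop), which sits before the trigger /ɸ/ (fricative).
The voiceless alveolar fricative is [s], so /t/ → [s].
The same rule applies at the second boundary: /d/ → [z] next to /x/.

[ɳɪvɛsɸɛtɛzxəmi]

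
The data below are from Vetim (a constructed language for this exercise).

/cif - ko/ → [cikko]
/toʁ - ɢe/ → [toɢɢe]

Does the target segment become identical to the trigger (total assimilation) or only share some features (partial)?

total assimilation

Underlying /f/ is realised as [k] next to /k/; /k/ itself does not change.
The output [k] is identical to the trigger /k/ — every feature (place, manner, voicing) has been copied — so this is total assimilation.
The remaining alternation confirms this: /ʁ/ → [ɢ] before /ɢ/ — in each case the output is a copy of the following consonant.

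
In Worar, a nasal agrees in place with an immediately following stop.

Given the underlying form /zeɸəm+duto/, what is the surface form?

The rule targets /m/ (voiced bilabial nasal), which sits before the trigger /d/ (alveolar).
The voiced alveolar nasal is [n], so /m/ → [n].

[zeɸənduto]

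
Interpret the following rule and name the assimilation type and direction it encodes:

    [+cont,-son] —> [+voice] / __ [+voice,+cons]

The target ([+cont,-son], fricatives) acquires [+voice] next to a voiced consonant ([+voice,+cons]) — it takes on the voicing of its neighbour, so the feature that spreads is voicing.
The conditioning segment sits to the right of the focus bar, meaning the trigger follows the segment that changes — regressive assimilation.

regressive voicing assimilation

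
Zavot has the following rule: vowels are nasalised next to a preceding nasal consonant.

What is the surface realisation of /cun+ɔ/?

The vowel /ɔ/ is adjacent to the preceding nasal /n/, so it acquires [+nasal] and surfaces as [ɔ̃].

[cunɔ̃]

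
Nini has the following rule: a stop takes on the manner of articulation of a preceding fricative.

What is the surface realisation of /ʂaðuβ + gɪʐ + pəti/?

/g/ is a voiced velar stop. The preceding trigger /β/ is a fricative, so /g/ must become a fricative as well.
A voiced velar fricative is [ɣ], so the surface segment is [ɣ].
The same rule applies at the second boundary: /p/ → [ɸ] next to /ʐ/.

[ʂaðuβɣɪʐɸəti]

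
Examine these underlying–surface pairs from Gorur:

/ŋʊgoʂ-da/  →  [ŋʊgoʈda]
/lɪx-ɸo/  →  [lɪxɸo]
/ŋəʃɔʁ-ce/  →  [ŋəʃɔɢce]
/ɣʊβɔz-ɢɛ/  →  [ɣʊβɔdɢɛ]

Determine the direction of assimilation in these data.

regressive

The segment that alternates is /ʂ/, which surfaces as [ʈ] when adjacent to /d/.
The change fricative → stop matches the manner of the following /d/, identifying this as manner assimilation.
The other alternating forms pattern the same way: /ʁ/ → [ɢ] before /c/ (fricative → stop, matching a stop); /z/ → [d] before /ɢ/ (fricative → stop, matching a stop) — only manner changes, and always toward the following segment.
Nothing changes in [lɪxɸo]: there the adjacent consonants already agree in manner (/x/ and /ɸ/ are both fricatives), so this form is consistent with the same rule.
Since the segment that changes precedes the conditioning segment, the assimilation is regressive.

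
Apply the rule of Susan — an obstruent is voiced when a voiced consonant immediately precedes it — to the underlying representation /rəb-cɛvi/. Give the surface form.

[rəbɟɛvi]

The rule targets /c/ (voiceless palatal stop), which sits after the trigger /b/ (voiced).
The voiced palatal stop is [ɟ], so /c/ → [ɟ].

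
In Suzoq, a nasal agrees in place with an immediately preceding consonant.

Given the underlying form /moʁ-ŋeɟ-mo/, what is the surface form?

[moʁɴeɟɲo]

The rule targets /ŋ/ (voiced velar nasal), which sits after the trigger /ʁ/ (uvular).
A voiced uvular nasal is [ɴ], so the surface segment is [ɴ].
The same rule applies at the second boundary: /m/ → [ɲ] next to /ɟ/.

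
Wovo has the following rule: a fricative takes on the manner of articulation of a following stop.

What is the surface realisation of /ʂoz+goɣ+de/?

[ʂodgogde]

/z/ is a voiced alveolar fricative. The following trigger /g/ is a stop, so /z/ must become a stop as well.
The voiced alveolar stop is [d], so /z/ → [d].
The same rule applies at the second boundary: /ɣ/ → [g] next to /d/.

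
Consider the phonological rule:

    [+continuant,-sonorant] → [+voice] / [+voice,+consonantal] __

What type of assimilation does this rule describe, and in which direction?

progressive voicing assimilation

The target ([+continuant,-sonorant], fricatives) acquires [+voice] next to a voiced consonant ([+voice,+consonantal]) — it takes on the voicing of its neighbour, so the feature that spreads is voicing.
Since the environment is written before the underscore, the trigger precedes the target; the direction is progressive.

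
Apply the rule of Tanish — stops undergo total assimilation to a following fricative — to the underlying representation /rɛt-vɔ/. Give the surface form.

[rɛvvɔ]

/t/ is the segment targeted by the rule; it sits immediately before /v/, so it assimilates completely and surfaces as [v].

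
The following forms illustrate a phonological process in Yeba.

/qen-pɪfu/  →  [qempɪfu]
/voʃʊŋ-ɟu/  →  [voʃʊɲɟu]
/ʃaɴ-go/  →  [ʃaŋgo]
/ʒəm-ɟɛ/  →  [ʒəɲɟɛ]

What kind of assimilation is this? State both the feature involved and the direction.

regressive place assimilation

Comparing underlying and surface forms, /n/ → [m] is the alternation; the neighbouring /p/ is constant.
The change alveolar → bilabial matches the place of the following /p/, identifying this as place assimilation.
Manner and voice are unchanged, so the assimilation is partial, not total.
The same holds elsewhere in the data: /ŋ/ → [ɲ] before /ɟ/ (velar → palatal, matching palatal); /ɴ/ → [ŋ] before /g/ (uvular → velar, matching velar); /m/ → [ɲ] before /ɟ/ (bilabial → palatal, matching palatal) — only place changes, and always toward the following segment.
Since the segment that changes precedes the conditioning segment, the assimilation is regressive.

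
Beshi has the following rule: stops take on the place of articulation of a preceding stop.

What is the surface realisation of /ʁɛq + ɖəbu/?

[ʁɛqɢəbu]

/ɖ/ is a voiced retroflex stop. The preceding trigger /q/ is uvular, so /ɖ/ must become uvular as well.
The voiced uvular stop is [ɢ], so /ɖ/ → [ɢ].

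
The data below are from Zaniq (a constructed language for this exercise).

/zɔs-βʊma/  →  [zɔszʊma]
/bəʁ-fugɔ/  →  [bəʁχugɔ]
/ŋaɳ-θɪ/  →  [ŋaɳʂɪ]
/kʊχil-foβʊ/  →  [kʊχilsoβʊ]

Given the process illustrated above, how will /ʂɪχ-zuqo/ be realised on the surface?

[ʂɪχʁuqo]

The data show progressive place assimilation: /β/ → [z] after /s/; /f/ → [χ] after /ʁ/; /θ/ → [ʂ] after /ɳ/; /f/ → [s] after /l/. In each pair only place changes, matching the preceding consonant, while manner and voice stay constant.
/z/ is a voiced alveolar fricative. The preceding trigger /χ/ is uvular, so /z/ must become uvular as well.
The voiced uvular fricative is [ʁ], so /z/ → [ʁ].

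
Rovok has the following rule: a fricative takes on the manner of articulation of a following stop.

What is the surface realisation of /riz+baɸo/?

[ridbaɸo]

/z/ is a voiced alveolar fricative. The following trigger /b/ is a stop, so /z/ must become a stop as well.
The voiced alveolar stop is [d], so /z/ → [d].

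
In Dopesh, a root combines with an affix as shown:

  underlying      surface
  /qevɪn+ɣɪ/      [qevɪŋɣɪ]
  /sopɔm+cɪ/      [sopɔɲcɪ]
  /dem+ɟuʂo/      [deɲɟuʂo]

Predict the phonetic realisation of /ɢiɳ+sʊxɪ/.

The data show regressive place assimilation: /n/ → [ŋ] before /ɣ/; /m/ → [ɲ] before /c/; /m/ → [ɲ] before /ɟ/. In each pair only place changes, matching the following consonant, while manner and voice stay constant.
/ɳ/ is a voiced retroflex nasal. The following trigger /s/ is alveolar, so /ɳ/ must become alveolar as well.
Changing only its place to alveolar gives [n] — the voiced alveolar nasal.

[ɢinsʊxɪ]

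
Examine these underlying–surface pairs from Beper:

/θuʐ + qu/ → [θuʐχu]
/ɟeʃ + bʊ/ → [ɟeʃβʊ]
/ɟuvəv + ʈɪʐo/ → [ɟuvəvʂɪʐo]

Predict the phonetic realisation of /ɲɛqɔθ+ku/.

The data show progressive manner assimilation: /q/ → [χ] after /ʐ/; /b/ → [β] after /ʃ/; /ʈ/ → [ʂ] after /v/. In each pair only manner changes, matching the preceding consonant, while place and voice stay constant.
The rule targets /k/ (voiceless velar stop), which sits after the trigger /θ/ (fricative).
The voiceless velar fricative is [x], so /k/ → [x].

[ɲɛqɔθxu]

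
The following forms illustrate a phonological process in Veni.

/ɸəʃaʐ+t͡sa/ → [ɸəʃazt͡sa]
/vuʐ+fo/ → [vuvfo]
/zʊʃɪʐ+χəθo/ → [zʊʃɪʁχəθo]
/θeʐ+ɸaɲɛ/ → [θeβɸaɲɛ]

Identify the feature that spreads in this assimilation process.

place

The segment that alternates is /ʐ/, which surfaces as [z] when adjacent to /t͡s/.
/ʐ/ is retroflex while /t͡s/ is alveolar; the output [z] is alveolar, matching the trigger — so the feature that spreads is place.
Checking the remaining alternations: /ʐ/ → [v] before /f/ (retroflex → labiodental, matching labiodental); /ʐ/ → [ʁ] before /χ/ (retroflex → uvular, matching uvular); /ʐ/ → [β] before /ɸ/ (retroflex → bilabial, matching bilabial) — only place changes, and always toward the following segment.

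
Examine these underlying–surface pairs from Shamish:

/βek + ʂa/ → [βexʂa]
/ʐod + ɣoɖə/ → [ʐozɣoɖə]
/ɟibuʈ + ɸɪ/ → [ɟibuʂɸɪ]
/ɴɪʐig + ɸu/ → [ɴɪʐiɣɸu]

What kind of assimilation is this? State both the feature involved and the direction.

regressive manner assimilation

The segment that alternates is /k/, which surfaces as [x] when adjacent to /ʂ/.
/k/ is a stop while /ʂ/ is a fricative; the output [x] is a fricative, matching the trigger — so the feature that spreads is manner.
Place and voice are unchanged, so the assimilation is partial, not total.
Checking the remaining alternations: /d/ → [z] before /ɣ/ (stop → fricative, matching a fricative); /ʈ/ → [ʂ] before /ɸ/ (stop → fricative, matching a fricative); /g/ → [ɣ] before /ɸ/ (stop → fricative, matching a fricative) — only manner changes, and always toward the following segment.
The trigger is the following segment, so the direction is regressive (anticipatory).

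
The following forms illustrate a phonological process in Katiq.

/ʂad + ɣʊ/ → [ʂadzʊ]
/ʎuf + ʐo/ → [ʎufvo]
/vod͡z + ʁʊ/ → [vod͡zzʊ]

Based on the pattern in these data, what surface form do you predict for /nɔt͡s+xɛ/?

The data show progressive place assimilation: /ɣ/ → [z] after /d/; /ʐ/ → [v] after /f/; /ʁ/ → [z] after /d͡z/. In each pair only place changes, matching the preceding consonant, while manner and voice stay constant.
/x/ is a voiceless velar fricative. The preceding trigger /t͡s/ is alveolar, so /x/ must become alveolar as well.
The voiceless alveolar fricative is [s], so /x/ → [s].

[nɔt͡ssɛ]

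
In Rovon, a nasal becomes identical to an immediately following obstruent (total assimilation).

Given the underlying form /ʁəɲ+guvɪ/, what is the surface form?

/ɲ/ is the segment targeted by the rule; it sits immediately before /g/, so it assimilates completely and surfaces as [g].

[ʁəgguvɪ]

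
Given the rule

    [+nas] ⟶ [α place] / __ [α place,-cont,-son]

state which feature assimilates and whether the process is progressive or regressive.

regressive place assimilation

The rule copies the place features (abbreviated [place]) from the environment onto the target, so the assimilating feature is place.
The conditioning segment sits to the right of the focus bar, meaning the trigger follows the segment that changes — regressive assimilation.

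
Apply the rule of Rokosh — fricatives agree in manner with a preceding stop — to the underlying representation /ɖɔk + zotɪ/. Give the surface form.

/z/ is a voiced alveolar fricative. The preceding trigger /k/ is a stop, so /z/ must become a stop as well.
Changing only its manner to stop gives [d] — the voiced alveolar stop.

[ɖɔkdotɪ]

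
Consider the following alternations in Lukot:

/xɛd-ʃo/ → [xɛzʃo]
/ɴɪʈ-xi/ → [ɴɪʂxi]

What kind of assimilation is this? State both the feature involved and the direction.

regressive manner assimilation

Underlying /d/ is realised as [z] next to /ʃ/; /ʃ/ itself does not change.
The change stop → fricative matches the manner of the following /ʃ/, identifying this as manner assimilation.
Place and voice are unchanged, so the assimilation is partial, not total.
Checking the remaining alternation: /ʈ/ → [ʂ] before /x/ (stop → fricative, matching a fricative) — only manner changes, and always toward the following segment.
The trigger is the following segment, so the direction is regressive (anticipatory).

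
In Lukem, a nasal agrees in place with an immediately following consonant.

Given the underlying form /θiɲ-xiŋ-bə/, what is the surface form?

[θiŋximbə]

The rule targets /ɲ/ (voiced palatal nasal), which sits before the trigger /x/ (velar).
A voiced velar nasal is [ŋ], so the surface segment is [ŋ].
The same rule applies at the second boundary: /ŋ/ → [m] next to /b/.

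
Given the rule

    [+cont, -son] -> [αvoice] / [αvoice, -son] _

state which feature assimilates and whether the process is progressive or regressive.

progressive voicing assimilation

The rule copies [voice] from the environment onto the target, so the assimilating feature is voicing.
The conditioning segment sits to the left of the focus bar, meaning the trigger precedes the segment that changes — progressive assimilation.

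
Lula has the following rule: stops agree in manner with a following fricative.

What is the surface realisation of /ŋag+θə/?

[ŋaɣθə]

/g/ is a voiced velar stop. The following trigger /θ/ is a fricative, so /g/ must become a fricative as well.
The voiced velar fricative is [ɣ], so /g/ → [ɣ].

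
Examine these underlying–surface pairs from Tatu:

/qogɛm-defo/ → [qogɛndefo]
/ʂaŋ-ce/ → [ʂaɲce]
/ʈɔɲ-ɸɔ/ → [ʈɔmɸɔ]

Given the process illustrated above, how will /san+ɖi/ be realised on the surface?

[saɳɖi]

The data show regressive place assimilation: /m/ → [n] before /d/; /ŋ/ → [ɲ] before /c/; /ɲ/ → [m] before /ɸ/. In each pair only place changes, matching the following consonant, while manner and voice stay constant.
The rule targets /n/ (voiced alveolar nasal), which sits before the trigger /ɖ/ (retroflex).
The voiced retroflex nasal is [ɳ], so /n/ → [ɳ].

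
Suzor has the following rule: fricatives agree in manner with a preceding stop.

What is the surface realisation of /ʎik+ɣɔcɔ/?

[ʎikgɔcɔ]

The rule targets /ɣ/ (voiced velar fricative), which sits after the trigger /k/ (stop).
A voiced velar stop is [g], so the surface segment is [g].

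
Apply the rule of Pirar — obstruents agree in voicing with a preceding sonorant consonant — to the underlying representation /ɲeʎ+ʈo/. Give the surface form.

The rule targets /ʈ/ (voiceless retroflex stop), which sits after the trigger /ʎ/ (voiced).
Changing only its voicing to voiced gives [ɖ] — the voiced retroflex stop.

[ɲeʎɖo]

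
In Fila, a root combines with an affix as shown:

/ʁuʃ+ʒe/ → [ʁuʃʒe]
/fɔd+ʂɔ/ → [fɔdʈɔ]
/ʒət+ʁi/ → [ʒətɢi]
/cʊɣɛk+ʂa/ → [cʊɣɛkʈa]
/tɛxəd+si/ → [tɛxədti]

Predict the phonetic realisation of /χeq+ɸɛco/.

The data show progressive manner assimilation: /ʂ/ → [ʈ] after /d/; /ʁ/ → [ɢ] after /t/; /ʂ/ → [ʈ] after /k/; /s/ → [t] after /d/. In each pair only manner changes, matching the preceding consonant, while place and voice stay constant.
No alternation appears in [ʁuʃʒe]: there the adjacent consonants already agree in manner (/ʒ/ and /ʃ/ are both fricatives), so this form is consistent with the same rule.
/ɸ/ is a voiceless bilabial fricative. The preceding trigger /q/ is a stop, so /ɸ/ must become a stop as well.
The voiceless bilabial stop is [p], so /ɸ/ → [p].

[χeqpɛco]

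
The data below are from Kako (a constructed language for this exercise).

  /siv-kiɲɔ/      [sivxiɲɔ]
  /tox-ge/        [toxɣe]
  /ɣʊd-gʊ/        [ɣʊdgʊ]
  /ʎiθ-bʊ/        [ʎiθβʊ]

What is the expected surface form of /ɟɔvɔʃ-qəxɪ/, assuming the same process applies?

[ɟɔvɔʃχəxɪ]

The data show progressive manner assimilation: /k/ → [x] after /v/; /g/ → [ɣ] after /x/; /b/ → [β] after /θ/. In each pair only manner changes, matching the preceding consonant, while place and voice stay constant.
Nothing changes in [ɣʊdgʊ]: there the adjacent consonants already agree in manner (/g/ and /d/ are both stops), so this form is consistent with the same rule.
/q/ is a voiceless uvular stop. The preceding trigger /ʃ/ is a fricative, so /q/ must become a fricative as well.
A voiceless uvular fricative is [χ], so the surface segment is [χ].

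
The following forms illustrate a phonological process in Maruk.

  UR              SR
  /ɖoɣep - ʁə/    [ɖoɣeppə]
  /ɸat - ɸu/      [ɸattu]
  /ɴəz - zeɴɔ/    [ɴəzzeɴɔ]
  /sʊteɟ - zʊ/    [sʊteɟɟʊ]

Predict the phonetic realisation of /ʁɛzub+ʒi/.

[ʁɛzubbi]

The data show progressive total assimilation (/ʁ/ → [p] after /p/; /ɸ/ → [t] after /t/; /z/ → [ɟ] after /ɟ/): in every case the target segment becomes identical to its preceding neighbour, copying more than a single feature.
In [ɴəzzeɴɔ] the two consonants at the boundary are already identical (/z/ + /z/), so the rule applies vacuously and nothing changes.
/ʒ/ is the segment targeted by the rule; it sits immediately after /b/, so it assimilates completely and surfaces as [b].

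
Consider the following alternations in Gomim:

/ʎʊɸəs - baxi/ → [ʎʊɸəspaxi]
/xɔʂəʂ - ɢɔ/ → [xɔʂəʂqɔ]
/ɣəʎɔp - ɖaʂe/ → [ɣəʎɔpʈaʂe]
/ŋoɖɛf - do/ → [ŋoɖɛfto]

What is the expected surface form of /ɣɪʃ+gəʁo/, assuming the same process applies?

[ɣɪʃkəʁo]

The data show progressive voicing assimilation: /b/ → [p] after /s/; /ɢ/ → [q] after /ʂ/; /ɖ/ → [ʈ] after /p/; /d/ → [t] after /f/. In each pair only voicing changes, matching the preceding consonant, while place and manner stay constant.
/g/ is a voiced velar stop. The preceding trigger /ʃ/ is voiceless, so /g/ must become voiceless as well.
Changing only its voicing to voiceless gives [k] — the voiceless velar stop.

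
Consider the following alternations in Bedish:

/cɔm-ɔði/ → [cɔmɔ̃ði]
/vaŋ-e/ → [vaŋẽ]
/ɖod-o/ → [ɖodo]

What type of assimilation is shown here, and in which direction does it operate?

progressive nasality assimilation (vowel nasalisation)

The vowel /ɔ/ surfaces as nasalised [ɔ̃] next to the preceding nasal /m/ — it has acquired the [+nasal] feature of its neighbour.
Likewise in the remaining data: /e/ → [ẽ] after /ŋ/ — each time a vowel is nasalised next to a preceding nasal.
No change occurs in [ɖodo] because the vowel at the boundary is adjacent to an oral consonant, not a nasal (/o/ next to /d/).
Because the conditioning nasal is to the left of the vowel that changes, the process is progressive (perseverative).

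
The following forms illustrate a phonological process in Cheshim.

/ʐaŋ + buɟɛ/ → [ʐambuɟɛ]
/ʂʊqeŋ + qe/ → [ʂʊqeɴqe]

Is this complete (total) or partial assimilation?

The segment that alternates is /ŋ/, which surfaces as [m] when adjacent to /b/.
/ŋ/ is velar while /b/ is bilabial; the output [m] is bilabial, matching the trigger — so the feature that spreads is place.
Manner and voice are unchanged, so the assimilation is partial, not total.
Checking the remaining alternation: /ŋ/ → [ɴ] before /q/ (velar → uvular, matching uvular) — only place changes, and always toward the following segment.

partial assimilation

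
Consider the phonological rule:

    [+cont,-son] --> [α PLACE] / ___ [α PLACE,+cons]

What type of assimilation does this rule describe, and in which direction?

regressive place assimilation

The shared variable α links the value of the place features (abbreviated [PLACE]) on the target to the same value on the neighbouring segment, so place is the feature that assimilates.
The conditioning segment sits to the right of the focus bar, meaning the trigger follows the segment that changes — regressive assimilation.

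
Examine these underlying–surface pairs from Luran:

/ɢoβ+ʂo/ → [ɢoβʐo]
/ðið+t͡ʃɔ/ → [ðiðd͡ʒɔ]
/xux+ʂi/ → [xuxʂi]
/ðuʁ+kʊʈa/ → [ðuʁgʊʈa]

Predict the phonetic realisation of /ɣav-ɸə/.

[ɣavβə]

The data show progressive voicing assimilation: /ʂ/ → [ʐ] after /β/; /t͡ʃ/ → [d͡ʒ] after /ð/; /k/ → [g] after /ʁ/. In each pair only voicing changes, matching the preceding consonant, while place and manner stay constant.
No alternation appears in [xuxʂi]: there the adjacent consonants already agree in voicing (/ʂ/ and /x/ are both voiceless), so this form is consistent with the same rule.
The rule targets /ɸ/ (voiceless bilabial fricative), which sits after the trigger /v/ (voiced).
The voiced bilabial fricative is [β], so /ɸ/ → [β].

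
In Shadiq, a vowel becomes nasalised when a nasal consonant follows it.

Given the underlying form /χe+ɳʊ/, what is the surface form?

[χẽɳʊ]

The vowel /e/ is adjacent to the following nasal /ɳ/, so it acquires [+nasal] and surfaces as [ẽ].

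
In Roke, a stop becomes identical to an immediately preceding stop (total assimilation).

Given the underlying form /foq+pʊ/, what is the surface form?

/p/ is the segment targeted by the rule; it sits immediately after /q/, so it assimilates completely and surfaces as [q].

[foqqʊ]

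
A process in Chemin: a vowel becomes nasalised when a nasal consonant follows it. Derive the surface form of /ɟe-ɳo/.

/e/ sits next to the nasal /ɳ/ and is therefore nasalised to [ẽ].

[ɟẽɳo]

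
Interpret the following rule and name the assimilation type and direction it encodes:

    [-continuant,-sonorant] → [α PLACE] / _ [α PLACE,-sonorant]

regressive place assimilation

The rule copies the place features (abbreviated [PLACE]) from the environment onto the target, so the assimilating feature is place.
The conditioning segment sits to the right of the focus bar, meaning the trigger follows the segment that changes — regressive assimilation.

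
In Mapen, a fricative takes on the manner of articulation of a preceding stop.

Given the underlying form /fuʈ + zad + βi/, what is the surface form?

[fuʈdadbi]

The rule targets /z/ (voiced alveolar fricative), which sits after the trigger /ʈ/ (stop).
Changing only its manner to stop gives [d] — the voiced alveolar stop.
At the second juncture, /β/ likewise becomes [b] adjacent to /d/.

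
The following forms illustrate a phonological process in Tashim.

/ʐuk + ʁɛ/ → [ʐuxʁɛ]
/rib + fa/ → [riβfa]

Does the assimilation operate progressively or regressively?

Comparing underlying and surface forms, /k/ → [x] is the alternation; the neighbouring /ʁ/ is constant.
/k/ is a stop while /ʁ/ is a fricative; the output [x] is a fricative, matching the trigger — so the feature that spreads is manner.
The other alternating form patterns the same way: /b/ → [β] before /f/ (stop → fricative, matching a fricative) — only manner changes, and always toward the following segment.
The trigger is the following segment, so the direction is regressive (anticipatory).

regressive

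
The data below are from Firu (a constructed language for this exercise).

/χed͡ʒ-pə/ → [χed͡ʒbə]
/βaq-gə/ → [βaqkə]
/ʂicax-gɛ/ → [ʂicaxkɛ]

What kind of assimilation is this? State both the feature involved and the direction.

Comparing underlying and surface forms, /p/ → [b] is the alternation; the neighbouring /d͡ʒ/ is constant.
/p/ is voiceless while /d͡ʒ/ is voiced; the output [b] is voiced, matching the trigger — so the feature that spreads is voicing.
Place and manner are unchanged, so the assimilation is partial, not total.
Checking the remaining alternations: /g/ → [k] after /q/ (voiced → voiceless, matching voiceless); /g/ → [k] after /x/ (voiced → voiceless, matching voiceless) — only voicing changes, and always toward the preceding segment.
Since the segment that changes follows the conditioning segment, the assimilation is progressive.

progressive voicing assimilation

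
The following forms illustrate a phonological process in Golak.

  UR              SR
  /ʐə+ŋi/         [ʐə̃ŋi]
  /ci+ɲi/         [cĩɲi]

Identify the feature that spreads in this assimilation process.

nasality

The vowel /ə/ surfaces as nasalised [ə̃] next to the following nasal /ŋ/ — it has acquired the [+nasal] feature of its neighbour.
Likewise in the remaining data: /i/ → [ĩ] before /ɲ/ — each time a vowel is nasalised next to a following nasal.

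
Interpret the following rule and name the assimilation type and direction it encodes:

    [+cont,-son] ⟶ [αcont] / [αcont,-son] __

The shared variable α links the value of [cont] on the target to that of the neighbouring obstruent. [cont] distinguishes stops from fricatives — a manner-of-articulation feature — so this is manner assimilation.
The conditioning segment sits to the left of the focus bar, meaning the trigger precedes the segment that changes — progressive assimilation.

progressive manner assimilation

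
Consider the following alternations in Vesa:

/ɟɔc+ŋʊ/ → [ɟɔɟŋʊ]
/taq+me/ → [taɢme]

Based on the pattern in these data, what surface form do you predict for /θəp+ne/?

[θəbne]

The data show regressive voicing assimilation: /c/ → [ɟ] before /ŋ/; /q/ → [ɢ] before /m/. In each pair only voicing changes, matching the following consonant, while place and manner stay constant.
/p/ is a voiceless bilabial stop. The following trigger /n/ is voiced, so /p/ must become voiced as well.
Changing only its voicing to voiced gives [b] — the voiced bilabial stop.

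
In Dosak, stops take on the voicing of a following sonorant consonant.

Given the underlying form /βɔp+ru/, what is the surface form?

[βɔbru]

The rule targets /p/ (voiceless bilabial stop), which sits before the trigger /r/ (voiced).
Changing only its voicing to voiced gives [b] — the voiced bilabial stop.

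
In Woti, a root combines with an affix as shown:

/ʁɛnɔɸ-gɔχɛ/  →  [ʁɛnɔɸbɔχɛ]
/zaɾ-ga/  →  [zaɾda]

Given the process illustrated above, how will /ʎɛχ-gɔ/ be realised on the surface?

[ʎɛχɢɔ]

The data show progressive place assimilation: /g/ → [b] after /ɸ/; /g/ → [d] after /ɾ/. In each pair only place changes, matching the preceding consonant, while manner and voice stay constant.
The rule targets /g/ (voiced velar stop), which sits after the trigger /χ/ (uvular).
A voiced uvular stop is [ɢ], so the surface segment is [ɢ].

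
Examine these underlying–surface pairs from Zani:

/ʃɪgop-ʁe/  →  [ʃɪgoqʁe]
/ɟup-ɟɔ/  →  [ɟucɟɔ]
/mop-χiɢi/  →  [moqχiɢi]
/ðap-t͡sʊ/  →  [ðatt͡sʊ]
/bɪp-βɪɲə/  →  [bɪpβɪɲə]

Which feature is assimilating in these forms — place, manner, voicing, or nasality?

Underlying /p/ is realised as [q] next to /ʁ/; /ʁ/ itself does not change.
The change bilabial → uvular matches the place of the following /ʁ/, identifying this as place assimilation.
The other alternating forms pattern the same way: /p/ → [c] before /ɟ/ (bilabial → palatal, matching palatal); /p/ → [q] before /χ/ (bilabial → uvular, matching uvular); /p/ → [t] before /t͡s/ (bilabial → alveolar, matching alveolar) — only place changes, and always toward the following segment.
Nothing changes in [bɪpβɪɲə]: there the adjacent consonants already agree in place (/p/ and /β/ are both bilabial), so this form is consistent with the same rule.

place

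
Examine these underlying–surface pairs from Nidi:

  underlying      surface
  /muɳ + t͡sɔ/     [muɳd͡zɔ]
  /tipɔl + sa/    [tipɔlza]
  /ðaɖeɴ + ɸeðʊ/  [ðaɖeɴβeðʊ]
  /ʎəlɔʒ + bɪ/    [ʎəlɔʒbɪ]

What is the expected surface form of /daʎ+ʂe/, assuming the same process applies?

The data show progressive voicing assimilation: /t͡s/ → [d͡z] after /ɳ/; /s/ → [z] after /l/; /ɸ/ → [β] after /ɴ/. In each pair only voicing changes, matching the preceding consonant, while place and manner stay constant.
No alternation appears in [ʎəlɔʒbɪ]: there the adjacent consonants already agree in voicing (/b/ and /ʒ/ are both voiced), so this form is consistent with the same rule.
The rule targets /ʂ/ (voiceless retroflex fricative), which sits after the trigger /ʎ/ (voiced).
Changing only its voicing to voiced gives [ʐ] — the voiced retroflex fricative.

[daʎʐe]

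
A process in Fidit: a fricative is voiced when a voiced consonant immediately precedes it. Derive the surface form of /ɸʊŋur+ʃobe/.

The rule targets /ʃ/ (voiceless postalveolar fricative), which sits after the trigger /r/ (voiced).
The voiced postalveolar fricative is [ʒ], so /ʃ/ → [ʒ].

[ɸʊŋurʒobe]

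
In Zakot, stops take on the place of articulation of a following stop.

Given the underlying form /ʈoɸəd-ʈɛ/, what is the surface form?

[ʈoɸəɖʈɛ]

/d/ is a voiced alveolar stop. The following trigger /ʈ/ is retroflex, so /d/ must become retroflex as well.
Changing only its place to retroflex gives [ɖ] — the voiced retroflex stop.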